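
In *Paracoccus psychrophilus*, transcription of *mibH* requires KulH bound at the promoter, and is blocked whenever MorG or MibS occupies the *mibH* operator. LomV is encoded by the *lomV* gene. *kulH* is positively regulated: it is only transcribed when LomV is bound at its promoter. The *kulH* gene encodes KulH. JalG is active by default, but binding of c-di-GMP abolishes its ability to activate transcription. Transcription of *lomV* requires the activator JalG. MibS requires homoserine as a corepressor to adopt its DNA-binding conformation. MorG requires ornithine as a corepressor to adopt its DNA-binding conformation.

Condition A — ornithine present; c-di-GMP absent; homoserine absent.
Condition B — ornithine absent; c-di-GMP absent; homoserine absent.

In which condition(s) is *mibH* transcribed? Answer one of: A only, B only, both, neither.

B only

Condition A:
Ornithine is present, so MorG is active.
c-di-GMP is absent, so JalG is active.
No repressor is bound and JalG is active, so *lomV* is transcribed.
So LomV is produced and active.
No repressor is bound and LomV is active, so *kulH* is transcribed.
So KulH is produced and active.
Homoserine is absent, so MibS is inactive.
With repressor MorG bound, *mibH* is not transcribed.
→ *mibH* is OFF in A.
Condition B:
Ornithine is absent, so MorG is inactive.
c-di-GMP is absent, so JalG is active.
No repressor is bound and JalG is active, so *lomV* is transcribed.
So LomV is produced and active.
No repressor is bound and LomV is active, so *kulH* is transcribed.
So KulH is produced and active.
Homoserine is absent, so MibS is inactive.
No repressor is bound and KulH is active, so *mibH* is transcribed.
→ *mibH* is ON in B.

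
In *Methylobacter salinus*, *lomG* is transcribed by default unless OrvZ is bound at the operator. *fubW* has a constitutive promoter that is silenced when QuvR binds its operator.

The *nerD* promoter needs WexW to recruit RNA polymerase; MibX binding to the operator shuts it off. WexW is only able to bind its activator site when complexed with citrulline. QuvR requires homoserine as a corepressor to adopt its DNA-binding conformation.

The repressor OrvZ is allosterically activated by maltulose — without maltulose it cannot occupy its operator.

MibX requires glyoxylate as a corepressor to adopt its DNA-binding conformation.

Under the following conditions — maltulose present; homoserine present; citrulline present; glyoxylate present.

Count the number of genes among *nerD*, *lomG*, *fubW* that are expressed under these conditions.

0

Citrulline is present, so WexW is active.
Glyoxylate is present, so MibX is active.
With repressor MibX bound, *nerD* is not transcribed.
→ *nerD* is OFF.
Maltulose is present, so OrvZ is active.
With repressor OrvZ bound, *lomG* is not transcribed.
→ *lomG* is OFF.
Homoserine is present, so QuvR is active.
With repressor QuvR bound, *fubW* is not transcribed.
→ *fubW* is OFF.
0 of the 3 genes are transcribed.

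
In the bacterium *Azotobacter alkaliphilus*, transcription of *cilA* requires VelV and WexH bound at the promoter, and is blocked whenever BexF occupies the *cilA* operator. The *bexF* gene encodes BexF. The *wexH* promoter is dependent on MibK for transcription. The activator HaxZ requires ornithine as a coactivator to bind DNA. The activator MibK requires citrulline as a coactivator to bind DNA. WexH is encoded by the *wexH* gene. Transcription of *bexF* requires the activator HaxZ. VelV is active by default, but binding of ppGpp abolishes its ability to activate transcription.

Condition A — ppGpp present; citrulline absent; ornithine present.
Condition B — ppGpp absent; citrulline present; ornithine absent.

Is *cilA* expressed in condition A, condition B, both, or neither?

B only

Condition A:
ppGpp is present, so VelV is inactive.
Citrulline is absent, so MibK is inactive.
Required activator MibK is absent, so *wexH* is not transcribed.
So WexH is not produced.
Ornithine is present, so HaxZ is active.
No repressor is bound and HaxZ is active, so *bexF* is transcribed.
So BexF is produced and active.
With repressor BexF bound, *cilA* is not transcribed.
→ *cilA* is OFF in A.
Condition B:
ppGpp is absent, so VelV is active.
Citrulline is present, so MibK is active.
No repressor is bound and MibK is active, so *wexH* is transcribed.
So WexH is produced and active.
Ornithine is absent, so HaxZ is inactive.
Required activator HaxZ is absent, so *bexF* is not transcribed.
So BexF is not produced.
No repressor is bound and VelV and WexH are active, so *cilA* is transcribed.
→ *cilA* is ON in B.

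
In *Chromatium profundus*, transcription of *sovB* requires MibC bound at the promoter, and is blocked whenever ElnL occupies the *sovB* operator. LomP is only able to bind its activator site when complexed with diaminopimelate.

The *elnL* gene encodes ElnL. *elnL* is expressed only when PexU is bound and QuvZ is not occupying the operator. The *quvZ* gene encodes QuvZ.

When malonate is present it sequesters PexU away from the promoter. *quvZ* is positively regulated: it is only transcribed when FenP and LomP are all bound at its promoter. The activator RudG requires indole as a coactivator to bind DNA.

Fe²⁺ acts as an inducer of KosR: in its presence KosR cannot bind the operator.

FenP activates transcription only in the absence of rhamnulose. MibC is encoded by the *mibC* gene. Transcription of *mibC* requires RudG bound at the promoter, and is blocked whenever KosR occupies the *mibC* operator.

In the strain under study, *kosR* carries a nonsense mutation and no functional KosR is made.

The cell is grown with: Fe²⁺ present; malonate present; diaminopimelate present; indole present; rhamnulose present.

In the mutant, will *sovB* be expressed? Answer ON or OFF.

ON

KosR is non-functional in this strain, so it has no effect.
Indole is present, so RudG is active.
No repressor is bound and RudG is active, so *mibC* is transcribed.
So MibC is produced and active.
Malonate is present, so PexU is inactive.
Rhamnulose is present, so FenP is inactive.
Diaminopimelate is present, so LomP is active.
Required activator FenP is absent, so *quvZ* is not transcribed.
So QuvZ is not produced.
Required activator PexU is absent, so *elnL* is not transcribed.
So ElnL is not produced.
No repressor is bound and MibC is active, so *sovB* is transcribed.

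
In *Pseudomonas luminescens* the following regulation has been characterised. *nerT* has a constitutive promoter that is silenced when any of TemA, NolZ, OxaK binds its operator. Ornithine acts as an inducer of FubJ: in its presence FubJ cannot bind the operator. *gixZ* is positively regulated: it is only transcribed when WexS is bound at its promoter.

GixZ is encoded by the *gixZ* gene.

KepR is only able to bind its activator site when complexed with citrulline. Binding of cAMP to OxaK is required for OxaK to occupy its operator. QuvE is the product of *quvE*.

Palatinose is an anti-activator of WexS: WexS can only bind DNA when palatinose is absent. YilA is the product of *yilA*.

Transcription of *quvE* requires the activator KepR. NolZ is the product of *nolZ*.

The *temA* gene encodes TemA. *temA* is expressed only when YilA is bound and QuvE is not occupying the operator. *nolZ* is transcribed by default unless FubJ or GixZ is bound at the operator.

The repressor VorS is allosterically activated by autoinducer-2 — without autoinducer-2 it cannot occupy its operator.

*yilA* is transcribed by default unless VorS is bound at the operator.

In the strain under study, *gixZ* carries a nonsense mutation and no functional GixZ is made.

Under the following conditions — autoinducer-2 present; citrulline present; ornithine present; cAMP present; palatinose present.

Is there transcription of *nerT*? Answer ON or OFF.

Autoinducer-2 is present, so VorS is active.
With repressor VorS bound, *yilA* is not transcribed.
So YilA is not produced.
Citrulline is present, so KepR is active.
No repressor is bound and KepR is active, so *quvE* is transcribed.
So QuvE is produced and active.
With repressor QuvE bound, *temA* is not transcribed.
So TemA is not produced.
Ornithine is present, so FubJ is inactive.
GixZ is non-functional in this strain, so it has no effect.
With no repressor bound, *nolZ* is transcribed.
So NolZ is produced and active.
cAMP is present, so OxaK is active.
With repressor NolZ bound, *nerT* is not transcribed.

OFF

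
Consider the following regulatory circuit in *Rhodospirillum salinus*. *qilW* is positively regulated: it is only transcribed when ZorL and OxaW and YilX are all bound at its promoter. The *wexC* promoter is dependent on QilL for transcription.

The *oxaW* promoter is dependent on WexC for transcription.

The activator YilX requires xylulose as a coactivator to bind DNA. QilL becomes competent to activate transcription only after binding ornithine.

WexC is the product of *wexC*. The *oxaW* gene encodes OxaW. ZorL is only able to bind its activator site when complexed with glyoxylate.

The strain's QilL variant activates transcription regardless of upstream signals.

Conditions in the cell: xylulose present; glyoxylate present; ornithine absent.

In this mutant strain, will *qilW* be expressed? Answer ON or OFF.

Glyoxylate is present, so ZorL is active.
QilL is constitutively active in this strain.
No repressor is bound and QilL is active, so *wexC* is transcribed.
So WexC is produced and active.
No repressor is bound and WexC is active, so *oxaW* is transcribed.
So OxaW is produced and active.
Xylulose is present, so YilX is active.
No repressor is bound and ZorL and OxaW and YilX are active, so *qilW* is transcribed.

ON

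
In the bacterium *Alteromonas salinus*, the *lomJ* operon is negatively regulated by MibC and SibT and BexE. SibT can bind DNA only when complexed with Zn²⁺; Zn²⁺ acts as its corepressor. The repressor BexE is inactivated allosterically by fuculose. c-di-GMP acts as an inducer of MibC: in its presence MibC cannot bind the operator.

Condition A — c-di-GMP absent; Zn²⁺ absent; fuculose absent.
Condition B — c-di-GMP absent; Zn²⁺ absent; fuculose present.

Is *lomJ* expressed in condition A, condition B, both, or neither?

Condition A:
c-di-GMP is absent, so MibC is active.
Zn²⁺ is absent, so SibT is inactive.
Fuculose is absent, so BexE is active.
With repressor MibC bound, *lomJ* is not transcribed.
→ *lomJ* is OFF in A.
Condition B:
c-di-GMP is absent, so MibC is active.
Zn²⁺ is absent, so SibT is inactive.
Fuculose is present, so BexE is inactive.
With repressor MibC bound, *lomJ* is not transcribed.
→ *lomJ* is OFF in B.

neither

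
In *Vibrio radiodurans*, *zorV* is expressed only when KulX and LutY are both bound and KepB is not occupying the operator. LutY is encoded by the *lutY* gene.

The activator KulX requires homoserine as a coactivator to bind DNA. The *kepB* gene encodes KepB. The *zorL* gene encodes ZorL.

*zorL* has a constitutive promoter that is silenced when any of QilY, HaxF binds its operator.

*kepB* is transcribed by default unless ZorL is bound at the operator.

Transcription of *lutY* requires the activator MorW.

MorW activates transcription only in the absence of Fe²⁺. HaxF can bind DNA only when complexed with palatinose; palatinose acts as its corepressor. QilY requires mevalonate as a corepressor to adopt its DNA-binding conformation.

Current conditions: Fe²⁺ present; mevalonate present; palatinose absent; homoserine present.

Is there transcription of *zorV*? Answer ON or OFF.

OFF

Homoserine is present, so KulX is active.
Mevalonate is present, so QilY is active.
Palatinose is absent, so HaxF is inactive.
With repressor QilY bound, *zorL* is not transcribed.
So ZorL is not produced.
With no repressor bound, *kepB* is transcribed.
So KepB is produced and active.
Fe²⁺ is present, so MorW is inactive.
Required activator MorW is absent, so *lutY* is not transcribed.
So LutY is not produced.
With repressor KepB bound, *zorV* is not transcribed.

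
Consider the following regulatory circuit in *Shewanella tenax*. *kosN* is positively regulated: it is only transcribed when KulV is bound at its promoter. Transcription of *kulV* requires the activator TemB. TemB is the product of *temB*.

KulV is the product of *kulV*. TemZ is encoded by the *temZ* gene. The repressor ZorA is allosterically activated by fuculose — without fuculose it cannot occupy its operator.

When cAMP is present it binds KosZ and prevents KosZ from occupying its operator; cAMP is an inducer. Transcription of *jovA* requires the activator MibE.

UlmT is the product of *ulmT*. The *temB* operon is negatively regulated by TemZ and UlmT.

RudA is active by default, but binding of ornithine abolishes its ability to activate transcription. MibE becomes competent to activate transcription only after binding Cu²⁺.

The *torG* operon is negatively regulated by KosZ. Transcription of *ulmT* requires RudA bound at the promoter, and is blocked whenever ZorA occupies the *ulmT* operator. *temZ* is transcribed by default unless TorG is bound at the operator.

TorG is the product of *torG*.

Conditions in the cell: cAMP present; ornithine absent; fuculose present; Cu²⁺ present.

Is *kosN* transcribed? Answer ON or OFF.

cAMP is present, so KosZ is inactive.
With no repressor bound, *torG* is transcribed.
So TorG is produced and active.
With repressor TorG bound, *temZ* is not transcribed.
So TemZ is not produced.
Fuculose is present, so ZorA is active.
Ornithine is absent, so RudA is active.
With repressor ZorA bound, *ulmT* is not transcribed.
So UlmT is not produced.
With no repressor bound, *temB* is transcribed.
So TemB is produced and active.
No repressor is bound and TemB is active, so *kulV* is transcribed.
So KulV is produced and active.
No repressor is bound and KulV is active, so *kosN* is transcribed.

ON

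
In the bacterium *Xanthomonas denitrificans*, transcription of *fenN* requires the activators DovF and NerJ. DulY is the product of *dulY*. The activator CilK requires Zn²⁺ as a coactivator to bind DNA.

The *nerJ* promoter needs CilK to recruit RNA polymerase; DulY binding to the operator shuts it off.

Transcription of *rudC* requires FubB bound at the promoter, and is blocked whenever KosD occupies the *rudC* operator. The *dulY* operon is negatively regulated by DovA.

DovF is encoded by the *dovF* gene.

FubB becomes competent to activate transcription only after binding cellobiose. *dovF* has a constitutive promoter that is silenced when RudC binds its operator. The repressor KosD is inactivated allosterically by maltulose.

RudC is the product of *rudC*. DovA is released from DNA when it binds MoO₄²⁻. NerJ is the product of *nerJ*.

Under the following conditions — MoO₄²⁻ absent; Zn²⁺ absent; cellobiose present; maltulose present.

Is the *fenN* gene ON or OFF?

Maltulose is present, so KosD is inactive.
Cellobiose is present, so FubB is active.
No repressor is bound and FubB is active, so *rudC* is transcribed.
So RudC is produced and active.
With repressor RudC bound, *dovF* is not transcribed.
So DovF is not produced.
MoO₄²⁻ is absent, so DovA is active.
With repressor DovA bound, *dulY* is not transcribed.
So DulY is not produced.
Zn²⁺ is absent, so CilK is inactive.
Required activator CilK is absent, so *nerJ* is not transcribed.
So NerJ is not produced.
Required activator DovF is absent, so *fenN* is not transcribed.

OFF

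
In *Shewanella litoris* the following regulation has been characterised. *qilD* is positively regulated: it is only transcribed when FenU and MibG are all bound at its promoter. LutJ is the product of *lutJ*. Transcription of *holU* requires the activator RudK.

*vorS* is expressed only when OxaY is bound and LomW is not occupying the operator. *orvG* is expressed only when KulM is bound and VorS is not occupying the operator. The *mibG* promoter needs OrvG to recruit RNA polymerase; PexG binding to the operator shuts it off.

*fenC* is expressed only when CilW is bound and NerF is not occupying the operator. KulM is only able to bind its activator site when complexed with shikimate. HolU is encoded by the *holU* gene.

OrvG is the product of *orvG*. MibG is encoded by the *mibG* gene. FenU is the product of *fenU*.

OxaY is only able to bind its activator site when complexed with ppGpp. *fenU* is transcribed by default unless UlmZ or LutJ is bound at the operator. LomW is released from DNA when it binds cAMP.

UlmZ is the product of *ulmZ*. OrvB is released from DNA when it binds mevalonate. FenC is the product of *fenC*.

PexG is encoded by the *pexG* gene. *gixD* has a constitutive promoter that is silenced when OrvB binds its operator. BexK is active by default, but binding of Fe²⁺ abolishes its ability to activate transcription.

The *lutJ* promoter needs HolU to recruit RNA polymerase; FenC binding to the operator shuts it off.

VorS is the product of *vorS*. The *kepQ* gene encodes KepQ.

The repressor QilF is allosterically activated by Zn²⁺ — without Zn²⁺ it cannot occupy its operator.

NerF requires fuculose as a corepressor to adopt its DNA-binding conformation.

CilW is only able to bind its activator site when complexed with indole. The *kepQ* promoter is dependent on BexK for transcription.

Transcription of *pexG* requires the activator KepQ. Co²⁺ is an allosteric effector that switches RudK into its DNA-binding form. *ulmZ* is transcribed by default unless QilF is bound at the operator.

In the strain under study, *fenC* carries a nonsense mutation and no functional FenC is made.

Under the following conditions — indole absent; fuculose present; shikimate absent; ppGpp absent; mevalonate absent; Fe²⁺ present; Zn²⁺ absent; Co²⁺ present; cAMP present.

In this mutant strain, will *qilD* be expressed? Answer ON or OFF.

OFF

Zn²⁺ is absent, so QilF is inactive.
With no repressor bound, *ulmZ* is transcribed.
So UlmZ is produced and active.
Co²⁺ is present, so RudK is active.
No repressor is bound and RudK is active, so *holU* is transcribed.
So HolU is produced and active.
FenC is non-functional in this strain, so it has no effect.
No repressor is bound and HolU is active, so *lutJ* is transcribed.
So LutJ is produced and active.
With repressor UlmZ bound, *fenU* is not transcribed.
So FenU is not produced.
Fe²⁺ is present, so BexK is inactive.
Required activator BexK is absent, so *kepQ* is not transcribed.
So KepQ is not produced.
Required activator KepQ is absent, so *pexG* is not transcribed.
So PexG is not produced.
cAMP is present, so LomW is inactive.
ppGpp is absent, so OxaY is inactive.
Required activator OxaY is absent, so *vorS* is not transcribed.
So VorS is not produced.
Shikimate is absent, so KulM is inactive.
Required activator KulM is absent, so *orvG* is not transcribed.
So OrvG is not produced.
Required activator OrvG is absent, so *mibG* is not transcribed.
So MibG is not produced.
Required activator FenU is absent, so *qilD* is not transcribed.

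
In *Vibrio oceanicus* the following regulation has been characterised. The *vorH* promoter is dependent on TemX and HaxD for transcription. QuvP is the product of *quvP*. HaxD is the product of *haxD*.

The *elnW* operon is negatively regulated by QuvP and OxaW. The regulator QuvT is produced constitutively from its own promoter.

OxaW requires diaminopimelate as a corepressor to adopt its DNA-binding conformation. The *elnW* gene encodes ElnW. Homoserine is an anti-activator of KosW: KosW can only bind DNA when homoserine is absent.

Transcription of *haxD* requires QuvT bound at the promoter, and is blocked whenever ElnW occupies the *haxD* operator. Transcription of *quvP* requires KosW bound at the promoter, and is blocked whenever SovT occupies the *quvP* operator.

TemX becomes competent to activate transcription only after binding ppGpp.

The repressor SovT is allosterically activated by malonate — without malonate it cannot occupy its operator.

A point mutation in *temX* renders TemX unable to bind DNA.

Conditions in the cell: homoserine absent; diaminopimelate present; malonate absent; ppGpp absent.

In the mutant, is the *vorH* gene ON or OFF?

TemX is non-functional in this strain, so it has no effect.
Homoserine is absent, so KosW is active.
Malonate is absent, so SovT is inactive.
No repressor is bound and KosW is active, so *quvP* is transcribed.
So QuvP is produced and active.
Diaminopimelate is present, so OxaW is active.
With repressor QuvP bound, *elnW* is not transcribed.
So ElnW is not produced.
QuvT is produced constitutively and is active.
No repressor is bound and QuvT is active, so *haxD* is transcribed.
So HaxD is produced and active.
Required activator TemX is absent, so *vorH* is not transcribed.

OFF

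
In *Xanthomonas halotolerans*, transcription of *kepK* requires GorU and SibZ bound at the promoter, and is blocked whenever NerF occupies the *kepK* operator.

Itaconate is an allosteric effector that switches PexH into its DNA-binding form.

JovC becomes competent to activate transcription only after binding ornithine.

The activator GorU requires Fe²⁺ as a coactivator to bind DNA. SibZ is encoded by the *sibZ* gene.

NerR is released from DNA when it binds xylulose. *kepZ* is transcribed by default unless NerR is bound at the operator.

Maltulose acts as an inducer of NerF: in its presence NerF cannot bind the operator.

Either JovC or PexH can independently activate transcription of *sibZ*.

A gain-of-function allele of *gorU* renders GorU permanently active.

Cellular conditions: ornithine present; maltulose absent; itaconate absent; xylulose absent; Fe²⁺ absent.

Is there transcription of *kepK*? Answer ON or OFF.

GorU is constitutively active in this strain.
Ornithine is present, so JovC is active.
Itaconate is absent, so PexH is inactive.
Activator JovC is present, so *sibZ* is transcribed.
So SibZ is produced and active.
Maltulose is absent, so NerF is active.
With repressor NerF bound, *kepK* is not transcribed.

OFF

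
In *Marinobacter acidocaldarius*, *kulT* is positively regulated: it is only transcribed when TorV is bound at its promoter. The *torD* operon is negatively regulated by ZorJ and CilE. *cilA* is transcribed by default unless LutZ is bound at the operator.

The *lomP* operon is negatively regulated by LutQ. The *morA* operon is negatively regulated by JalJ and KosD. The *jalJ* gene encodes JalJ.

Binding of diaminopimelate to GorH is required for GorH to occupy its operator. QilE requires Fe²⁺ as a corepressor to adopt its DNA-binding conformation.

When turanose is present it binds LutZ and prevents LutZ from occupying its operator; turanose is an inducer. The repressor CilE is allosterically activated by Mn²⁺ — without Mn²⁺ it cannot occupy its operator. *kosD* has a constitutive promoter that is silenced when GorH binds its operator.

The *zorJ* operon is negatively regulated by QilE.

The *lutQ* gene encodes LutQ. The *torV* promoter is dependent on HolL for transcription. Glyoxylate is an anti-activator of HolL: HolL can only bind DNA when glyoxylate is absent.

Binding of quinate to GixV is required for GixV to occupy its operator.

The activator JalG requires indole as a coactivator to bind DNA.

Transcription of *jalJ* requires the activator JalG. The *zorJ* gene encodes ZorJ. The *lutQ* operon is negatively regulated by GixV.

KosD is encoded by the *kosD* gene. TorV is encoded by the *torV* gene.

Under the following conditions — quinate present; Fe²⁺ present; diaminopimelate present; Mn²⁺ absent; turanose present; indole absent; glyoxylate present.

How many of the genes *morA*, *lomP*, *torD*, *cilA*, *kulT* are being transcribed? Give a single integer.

Indole is absent, so JalG is inactive.
Required activator JalG is absent, so *jalJ* is not transcribed.
So JalJ is not produced.
Diaminopimelate is present, so GorH is active.
With repressor GorH bound, *kosD* is not transcribed.
So KosD is not produced.
With no repressor bound, *morA* is transcribed.
→ *morA* is ON.
Quinate is present, so GixV is active.
With repressor GixV bound, *lutQ* is not transcribed.
So LutQ is not produced.
With no repressor bound, *lomP* is transcribed.
→ *lomP* is ON.
Fe²⁺ is present, so QilE is active.
With repressor QilE bound, *zorJ* is not transcribed.
So ZorJ is not produced.
Mn²⁺ is absent, so CilE is inactive.
With no repressor bound, *torD* is transcribed.
→ *torD* is ON.
Turanose is present, so LutZ is inactive.
With no repressor bound, *cilA* is transcribed.
→ *cilA* is ON.
Glyoxylate is present, so HolL is inactive.
Required activator HolL is absent, so *torV* is not transcribed.
So TorV is not produced.
Required activator TorV is absent, so *kulT* is not transcribed.
→ *kulT* is OFF.
4 of the 5 genes are transcribed.

4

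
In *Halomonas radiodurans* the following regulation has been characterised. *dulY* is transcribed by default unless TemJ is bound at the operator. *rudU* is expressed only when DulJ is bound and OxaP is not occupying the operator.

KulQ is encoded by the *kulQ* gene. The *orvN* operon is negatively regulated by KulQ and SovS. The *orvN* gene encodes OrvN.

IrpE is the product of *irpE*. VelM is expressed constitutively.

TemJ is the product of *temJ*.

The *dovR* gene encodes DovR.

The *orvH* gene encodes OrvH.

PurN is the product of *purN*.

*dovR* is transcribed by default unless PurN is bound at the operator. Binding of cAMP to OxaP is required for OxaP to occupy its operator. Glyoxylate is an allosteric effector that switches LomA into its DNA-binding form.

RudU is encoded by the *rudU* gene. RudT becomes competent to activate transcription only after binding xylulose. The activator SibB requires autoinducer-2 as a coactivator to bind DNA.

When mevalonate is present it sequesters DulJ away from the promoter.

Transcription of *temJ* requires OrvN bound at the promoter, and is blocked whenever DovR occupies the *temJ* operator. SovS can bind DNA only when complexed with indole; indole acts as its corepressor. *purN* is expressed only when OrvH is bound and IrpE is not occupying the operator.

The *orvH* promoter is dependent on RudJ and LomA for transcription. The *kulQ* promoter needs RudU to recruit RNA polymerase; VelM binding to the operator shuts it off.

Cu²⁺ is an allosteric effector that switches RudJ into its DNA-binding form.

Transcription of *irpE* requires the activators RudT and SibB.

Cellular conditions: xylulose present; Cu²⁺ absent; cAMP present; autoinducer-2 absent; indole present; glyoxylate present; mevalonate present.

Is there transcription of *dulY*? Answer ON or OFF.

Xylulose is present, so RudT is active.
Autoinducer-2 is absent, so SibB is inactive.
Required activator SibB is absent, so *irpE* is not transcribed.
So IrpE is not produced.
Cu²⁺ is absent, so RudJ is inactive.
Glyoxylate is present, so LomA is active.
Required activator RudJ is absent, so *orvH* is not transcribed.
So OrvH is not produced.
Required activator OrvH is absent, so *purN* is not transcribed.
So PurN is not produced.
With no repressor bound, *dovR* is transcribed.
So DovR is produced and active.
cAMP is present, so OxaP is active.
Mevalonate is present, so DulJ is inactive.
With repressor OxaP bound, *rudU* is not transcribed.
So RudU is not produced.
VelM is produced constitutively and is active.
With repressor VelM bound, *kulQ* is not transcribed.
So KulQ is not produced.
Indole is present, so SovS is active.
With repressor SovS bound, *orvN* is not transcribed.
So OrvN is not produced.
With repressor DovR bound, *temJ* is not transcribed.
So TemJ is not produced.
With no repressor bound, *dulY* is transcribed.

ON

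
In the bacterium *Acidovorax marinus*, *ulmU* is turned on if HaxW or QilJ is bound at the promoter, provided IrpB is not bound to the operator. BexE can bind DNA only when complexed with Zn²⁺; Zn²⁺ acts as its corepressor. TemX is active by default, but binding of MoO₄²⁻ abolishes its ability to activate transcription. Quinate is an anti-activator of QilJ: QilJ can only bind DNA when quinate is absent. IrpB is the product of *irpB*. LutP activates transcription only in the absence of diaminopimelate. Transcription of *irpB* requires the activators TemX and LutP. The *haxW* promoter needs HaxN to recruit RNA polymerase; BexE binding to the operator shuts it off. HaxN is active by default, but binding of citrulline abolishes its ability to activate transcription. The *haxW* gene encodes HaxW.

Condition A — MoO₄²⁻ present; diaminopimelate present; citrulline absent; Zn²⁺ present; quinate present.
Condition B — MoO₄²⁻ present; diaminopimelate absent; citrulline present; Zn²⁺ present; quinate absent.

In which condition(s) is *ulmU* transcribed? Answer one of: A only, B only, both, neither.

B only

Condition A:
MoO₄²⁻ is present, so TemX is inactive.
Diaminopimelate is present, so LutP is inactive.
Required activator TemX is absent, so *irpB* is not transcribed.
So IrpB is not produced.
Citrulline is absent, so HaxN is active.
Zn²⁺ is present, so BexE is active.
With repressor BexE bound, *haxW* is not transcribed.
So HaxW is not produced.
Quinate is present, so QilJ is inactive.
No activator is available at the *ulmU* promoter, so *ulmU* is not transcribed.
→ *ulmU* is OFF in A.
Condition B:
MoO₄²⁻ is present, so TemX is inactive.
Diaminopimelate is absent, so LutP is active.
Required activator TemX is absent, so *irpB* is not transcribed.
So IrpB is not produced.
Citrulline is present, so HaxN is inactive.
Zn²⁺ is present, so BexE is active.
With repressor BexE bound, *haxW* is not transcribed.
So HaxW is not produced.
Quinate is absent, so QilJ is active.
Activator QilJ is present, so *ulmU* is transcribed.
→ *ulmU* is ON in B.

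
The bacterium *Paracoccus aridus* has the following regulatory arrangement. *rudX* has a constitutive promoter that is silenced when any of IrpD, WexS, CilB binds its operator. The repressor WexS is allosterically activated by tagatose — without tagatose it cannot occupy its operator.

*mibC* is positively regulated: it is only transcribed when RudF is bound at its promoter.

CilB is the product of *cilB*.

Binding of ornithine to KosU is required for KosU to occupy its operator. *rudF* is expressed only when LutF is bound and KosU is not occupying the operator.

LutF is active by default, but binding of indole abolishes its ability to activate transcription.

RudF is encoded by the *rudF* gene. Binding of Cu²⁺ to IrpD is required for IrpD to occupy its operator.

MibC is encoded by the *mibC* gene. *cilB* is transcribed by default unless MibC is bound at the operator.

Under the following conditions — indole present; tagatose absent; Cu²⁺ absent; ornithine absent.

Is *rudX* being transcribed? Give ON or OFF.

Cu²⁺ is absent, so IrpD is inactive.
Tagatose is absent, so WexS is inactive.
Ornithine is absent, so KosU is inactive.
Indole is present, so LutF is inactive.
Required activator LutF is absent, so *rudF* is not transcribed.
So RudF is not produced.
Required activator RudF is absent, so *mibC* is not transcribed.
So MibC is not produced.
With no repressor bound, *cilB* is transcribed.
So CilB is produced and active.
With repressor CilB bound, *rudX* is not transcribed.

OFF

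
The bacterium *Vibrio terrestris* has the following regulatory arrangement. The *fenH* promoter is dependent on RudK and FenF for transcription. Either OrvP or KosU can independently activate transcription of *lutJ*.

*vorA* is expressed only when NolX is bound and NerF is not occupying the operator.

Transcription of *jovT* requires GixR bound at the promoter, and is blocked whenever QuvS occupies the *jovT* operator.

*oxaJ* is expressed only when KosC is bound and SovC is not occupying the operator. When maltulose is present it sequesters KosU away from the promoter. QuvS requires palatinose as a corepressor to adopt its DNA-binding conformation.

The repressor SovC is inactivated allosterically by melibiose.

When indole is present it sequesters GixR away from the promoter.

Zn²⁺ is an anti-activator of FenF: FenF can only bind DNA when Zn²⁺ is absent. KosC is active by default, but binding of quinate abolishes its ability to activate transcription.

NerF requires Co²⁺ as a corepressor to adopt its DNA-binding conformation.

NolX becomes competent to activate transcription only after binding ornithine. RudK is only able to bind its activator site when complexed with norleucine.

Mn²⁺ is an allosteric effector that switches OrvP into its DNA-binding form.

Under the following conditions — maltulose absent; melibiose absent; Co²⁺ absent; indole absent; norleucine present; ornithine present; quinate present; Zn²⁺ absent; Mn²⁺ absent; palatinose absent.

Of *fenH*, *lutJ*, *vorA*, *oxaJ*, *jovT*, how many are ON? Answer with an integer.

4

Norleucine is present, so RudK is active.
Zn²⁺ is absent, so FenF is active.
No repressor is bound and RudK and FenF are active, so *fenH* is transcribed.
→ *fenH* is ON.
Mn²⁺ is absent, so OrvP is inactive.
Maltulose is absent, so KosU is active.
Activator KosU is present, so *lutJ* is transcribed.
→ *lutJ* is ON.
Ornithine is present, so NolX is active.
Co²⁺ is absent, so NerF is inactive.
No repressor is bound and NolX is active, so *vorA* is transcribed.
→ *vorA* is ON.
Melibiose is absent, so SovC is active.
Quinate is present, so KosC is inactive.
With repressor SovC bound, *oxaJ* is not transcribed.
→ *oxaJ* is OFF.
Palatinose is absent, so QuvS is inactive.
Indole is absent, so GixR is active.
No repressor is bound and GixR is active, so *jovT* is transcribed.
→ *jovT* is ON.
4 of the 5 genes are transcribed.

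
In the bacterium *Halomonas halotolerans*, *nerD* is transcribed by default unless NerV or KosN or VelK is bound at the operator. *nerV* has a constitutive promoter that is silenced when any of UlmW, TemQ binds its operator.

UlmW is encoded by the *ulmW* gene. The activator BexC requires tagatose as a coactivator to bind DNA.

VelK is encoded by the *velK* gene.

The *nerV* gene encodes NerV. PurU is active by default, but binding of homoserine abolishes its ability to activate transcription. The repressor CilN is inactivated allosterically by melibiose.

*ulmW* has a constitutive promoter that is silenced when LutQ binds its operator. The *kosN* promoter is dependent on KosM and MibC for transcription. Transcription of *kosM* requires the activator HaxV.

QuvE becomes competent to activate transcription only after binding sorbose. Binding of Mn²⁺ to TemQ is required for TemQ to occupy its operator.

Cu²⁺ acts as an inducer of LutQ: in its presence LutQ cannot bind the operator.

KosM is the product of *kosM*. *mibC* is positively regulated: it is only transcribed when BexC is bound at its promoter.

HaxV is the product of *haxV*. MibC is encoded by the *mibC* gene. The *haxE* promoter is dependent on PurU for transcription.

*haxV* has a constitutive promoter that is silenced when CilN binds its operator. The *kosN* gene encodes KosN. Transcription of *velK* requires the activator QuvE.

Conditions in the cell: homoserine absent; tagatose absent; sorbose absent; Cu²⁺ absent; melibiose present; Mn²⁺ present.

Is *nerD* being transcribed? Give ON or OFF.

Cu²⁺ is absent, so LutQ is active.
With repressor LutQ bound, *ulmW* is not transcribed.
So UlmW is not produced.
Mn²⁺ is present, so TemQ is active.
With repressor TemQ bound, *nerV* is not transcribed.
So NerV is not produced.
Melibiose is present, so CilN is inactive.
With no repressor bound, *haxV* is transcribed.
So HaxV is produced and active.
No repressor is bound and HaxV is active, so *kosM* is transcribed.
So KosM is produced and active.
Tagatose is absent, so BexC is inactive.
Required activator BexC is absent, so *mibC* is not transcribed.
So MibC is not produced.
Required activator MibC is absent, so *kosN* is not transcribed.
So KosN is not produced.
Sorbose is absent, so QuvE is inactive.
Required activator QuvE is absent, so *velK* is not transcribed.
So VelK is not produced.
With no repressor bound, *nerD* is transcribed.

ON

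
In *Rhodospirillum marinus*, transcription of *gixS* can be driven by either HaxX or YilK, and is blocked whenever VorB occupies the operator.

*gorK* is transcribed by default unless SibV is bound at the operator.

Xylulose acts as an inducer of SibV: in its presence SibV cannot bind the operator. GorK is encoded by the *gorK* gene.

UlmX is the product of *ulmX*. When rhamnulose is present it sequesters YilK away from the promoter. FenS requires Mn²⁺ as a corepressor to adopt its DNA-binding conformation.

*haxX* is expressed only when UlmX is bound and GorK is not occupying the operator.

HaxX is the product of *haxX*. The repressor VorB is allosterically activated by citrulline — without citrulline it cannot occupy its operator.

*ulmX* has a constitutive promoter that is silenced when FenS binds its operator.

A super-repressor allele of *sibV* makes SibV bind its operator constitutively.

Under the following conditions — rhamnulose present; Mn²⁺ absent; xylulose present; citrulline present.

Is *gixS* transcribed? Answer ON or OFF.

OFF

SibV is constitutively active in this strain.
With repressor SibV bound, *gorK* is not transcribed.
So GorK is not produced.
Mn²⁺ is absent, so FenS is inactive.
With no repressor bound, *ulmX* is transcribed.
So UlmX is produced and active.
No repressor is bound and UlmX is active, so *haxX* is transcribed.
So HaxX is produced and active.
Rhamnulose is present, so YilK is inactive.
Citrulline is present, so VorB is active.
With repressor VorB bound, *gixS* is not transcribed.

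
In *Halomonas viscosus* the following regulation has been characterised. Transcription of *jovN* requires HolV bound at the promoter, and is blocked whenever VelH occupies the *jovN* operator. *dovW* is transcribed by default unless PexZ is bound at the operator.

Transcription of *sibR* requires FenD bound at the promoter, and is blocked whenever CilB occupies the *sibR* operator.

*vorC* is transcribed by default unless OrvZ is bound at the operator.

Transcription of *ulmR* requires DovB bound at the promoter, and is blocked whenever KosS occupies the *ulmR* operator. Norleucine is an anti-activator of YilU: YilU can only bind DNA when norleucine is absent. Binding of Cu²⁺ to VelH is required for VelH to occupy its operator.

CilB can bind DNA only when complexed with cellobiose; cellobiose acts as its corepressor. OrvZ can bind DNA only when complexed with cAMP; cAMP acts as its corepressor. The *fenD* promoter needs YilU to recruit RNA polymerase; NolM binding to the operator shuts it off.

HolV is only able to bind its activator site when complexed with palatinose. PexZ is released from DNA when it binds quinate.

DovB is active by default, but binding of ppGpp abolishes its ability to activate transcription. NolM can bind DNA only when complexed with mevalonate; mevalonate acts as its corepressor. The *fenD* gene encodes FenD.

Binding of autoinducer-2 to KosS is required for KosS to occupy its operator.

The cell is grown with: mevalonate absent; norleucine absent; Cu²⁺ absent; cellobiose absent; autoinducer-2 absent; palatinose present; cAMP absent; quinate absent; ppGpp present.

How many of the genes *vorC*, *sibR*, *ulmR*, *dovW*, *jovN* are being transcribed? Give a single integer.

3

cAMP is absent, so OrvZ is inactive.
With no repressor bound, *vorC* is transcribed.
→ *vorC* is ON.
Mevalonate is absent, so NolM is inactive.
Norleucine is absent, so YilU is active.
No repressor is bound and YilU is active, so *fenD* is transcribed.
So FenD is produced and active.
Cellobiose is absent, so CilB is inactive.
No repressor is bound and FenD is active, so *sibR* is transcribed.
→ *sibR* is ON.
Autoinducer-2 is absent, so KosS is inactive.
ppGpp is present, so DovB is inactive.
Required activator DovB is absent, so *ulmR* is not transcribed.
→ *ulmR* is OFF.
Quinate is absent, so PexZ is active.
With repressor PexZ bound, *dovW* is not transcribed.
→ *dovW* is OFF.
Palatinose is present, so HolV is active.
Cu²⁺ is absent, so VelH is inactive.
No repressor is bound and HolV is active, so *jovN* is transcribed.
→ *jovN* is ON.
3 of the 5 genes are transcribed.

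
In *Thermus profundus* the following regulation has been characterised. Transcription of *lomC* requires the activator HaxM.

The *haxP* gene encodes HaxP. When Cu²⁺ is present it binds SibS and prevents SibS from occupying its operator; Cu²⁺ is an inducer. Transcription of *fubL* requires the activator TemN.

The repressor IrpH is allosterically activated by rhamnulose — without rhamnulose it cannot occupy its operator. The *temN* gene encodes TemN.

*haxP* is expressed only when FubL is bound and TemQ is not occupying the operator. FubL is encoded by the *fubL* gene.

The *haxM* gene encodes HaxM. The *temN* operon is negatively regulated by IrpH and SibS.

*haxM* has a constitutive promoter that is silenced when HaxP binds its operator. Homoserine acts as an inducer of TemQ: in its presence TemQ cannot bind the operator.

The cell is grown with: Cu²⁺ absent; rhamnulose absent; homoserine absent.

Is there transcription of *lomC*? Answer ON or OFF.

Rhamnulose is absent, so IrpH is inactive.
Cu²⁺ is absent, so SibS is active.
With repressor SibS bound, *temN* is not transcribed.
So TemN is not produced.
Required activator TemN is absent, so *fubL* is not transcribed.
So FubL is not produced.
Homoserine is absent, so TemQ is active.
With repressor TemQ bound, *haxP* is not transcribed.
So HaxP is not produced.
With no repressor bound, *haxM* is transcribed.
So HaxM is produced and active.
No repressor is bound and HaxM is active, so *lomC* is transcribed.

ON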